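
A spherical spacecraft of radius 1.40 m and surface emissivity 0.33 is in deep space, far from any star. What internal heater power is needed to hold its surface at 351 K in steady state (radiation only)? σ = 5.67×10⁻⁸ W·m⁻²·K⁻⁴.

P ≈ 7000 W

P = εσ·4πr²·T⁴.
4πr² = 24.63 m²; T⁴ = 1.518×10¹⁰ K⁴.
P = 0.33·5.67×10⁻⁸·24.63·1.518×10¹⁰.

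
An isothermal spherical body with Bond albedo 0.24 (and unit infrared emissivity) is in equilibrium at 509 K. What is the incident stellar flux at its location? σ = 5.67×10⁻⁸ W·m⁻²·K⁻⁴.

(1−a)S·πr² = σ·4πr²·T⁴ ⇒ S = 4σT⁴/(1−a).
S = 4·5.67×10⁻⁸·6.712×10¹⁰/0.760.

S ≈ 20000 W/m²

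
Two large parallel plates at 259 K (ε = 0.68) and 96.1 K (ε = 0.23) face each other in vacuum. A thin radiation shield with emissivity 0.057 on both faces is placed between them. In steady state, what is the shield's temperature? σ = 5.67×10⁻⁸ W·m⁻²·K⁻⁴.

In steady state the net flux on the hot side equals that on the cold side.
σ(T₁⁴−T_s⁴)/D₁ = σ(T_s⁴−T₂⁴)/D₂, with D₁ = 1/ε₁+1/ε_s−1 = 18.01, D₂ = 1/ε_s+1/ε₂−1 = 20.89.
Solve for T_s⁴: T_s⁴ = (D₂·T₁⁴ + D₁·T₂⁴)/(D₁+D₂) = 2.456×10⁹ K⁴.

T_s ≈ 223 K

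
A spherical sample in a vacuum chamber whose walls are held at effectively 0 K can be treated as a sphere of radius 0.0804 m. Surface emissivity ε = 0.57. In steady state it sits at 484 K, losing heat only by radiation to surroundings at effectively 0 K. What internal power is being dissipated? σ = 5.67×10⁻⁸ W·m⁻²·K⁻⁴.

P ≈ 144 W

Steady state: P = εσA T⁴.
A = 4πr² = 0.08123 m²; T⁴ = (484)⁴ = 5.488×10¹⁰ K⁴.
P = 0.57 × 5.67×10⁻⁸ × 0.08123 × 5.488×10¹⁰.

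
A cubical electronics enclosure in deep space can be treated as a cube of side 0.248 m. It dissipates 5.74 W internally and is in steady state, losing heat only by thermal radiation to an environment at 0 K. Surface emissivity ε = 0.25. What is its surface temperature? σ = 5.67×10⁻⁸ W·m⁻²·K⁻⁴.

Steady state: internal power = radiated power, P = εσA T⁴.
Radiating area A = 6L² = 0.3690 m².
T⁴ = P/(εσA) = 5.74/(0.25·5.67×10⁻⁸·0.3690) = 1.097×10⁹ K⁴.
T = (1.097×10⁹)^(1/4).

T ≈ 182 K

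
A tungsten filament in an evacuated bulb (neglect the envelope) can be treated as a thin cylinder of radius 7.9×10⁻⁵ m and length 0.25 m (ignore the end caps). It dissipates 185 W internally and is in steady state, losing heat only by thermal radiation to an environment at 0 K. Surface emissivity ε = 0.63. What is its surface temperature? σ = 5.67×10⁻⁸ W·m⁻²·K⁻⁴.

Steady state: internal power = radiated power, P = εσA T⁴.
Radiating area A = 2πrL = 1.241×10⁻⁴ m².
T⁴ = P/(εσA) = 185/(0.63·5.67×10⁻⁸·1.241×10⁻⁴) = 4.174×10¹³ K⁴.
T = (4.174×10¹³)^(1/4).

T ≈ 2540 K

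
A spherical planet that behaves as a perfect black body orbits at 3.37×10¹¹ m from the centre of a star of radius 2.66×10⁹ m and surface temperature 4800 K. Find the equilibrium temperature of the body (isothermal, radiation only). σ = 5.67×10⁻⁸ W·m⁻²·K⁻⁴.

The star's surface emits σT_*⁴; at distance d the flux is S = σT_*⁴(R_*/d)².
S = 5.67×10⁻⁸·(4800)⁴·(2.66×10⁹/3.37×10¹¹)² = 1875 W/m².
For an isothermal sphere T⁴ = (1−a)S/(4σ) = 8.268×10⁹ K⁴.

T ≈ 302 K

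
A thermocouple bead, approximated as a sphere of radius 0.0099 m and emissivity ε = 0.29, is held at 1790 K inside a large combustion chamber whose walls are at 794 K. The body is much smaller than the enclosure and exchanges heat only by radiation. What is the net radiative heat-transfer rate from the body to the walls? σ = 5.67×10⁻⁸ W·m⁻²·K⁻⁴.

P_net ≈ 200 W

For a small grey body in a large enclosure: P_net = εσA(T_body⁴ − T_wall⁴).
A = 4πr² = 0.001232 m²; T_body⁴ − T_wall⁴ = 1.027×10¹³ − 3.974×10¹¹ = 9.869×10¹² K⁴.
|P_net| = 0.29·5.67×10⁻⁸·0.001232·9.869×10¹².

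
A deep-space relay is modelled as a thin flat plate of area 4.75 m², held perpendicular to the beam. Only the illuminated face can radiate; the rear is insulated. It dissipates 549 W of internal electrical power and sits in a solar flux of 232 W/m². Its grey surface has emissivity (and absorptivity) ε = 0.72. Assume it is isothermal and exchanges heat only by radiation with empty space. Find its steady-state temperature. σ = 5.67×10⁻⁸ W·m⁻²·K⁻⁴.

T ≈ 288 K

At steady state, absorbed solar power + internal power = radiated power.
Absorbed: α·S·A_cross = 0.72·232·4.750 = 793.4 W (cross-section A).
Total input = 793.4 + 549 = 1342 W.
Radiated: εσ·A_surf·T⁴ with A_surf = A = 4.750 m².
T⁴ = 1342/(0.72·5.67×10⁻⁸·4.750) = 6.923×10⁹ K⁴.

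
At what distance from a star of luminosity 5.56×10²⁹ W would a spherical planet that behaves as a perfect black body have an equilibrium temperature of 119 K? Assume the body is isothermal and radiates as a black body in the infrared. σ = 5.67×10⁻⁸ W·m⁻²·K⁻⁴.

d ≈ 3.12×10¹³ m

For an isothermal black-emitting sphere, (1−a)S·πr² = σ·4πr²·T⁴ ⇒ S = 4σT⁴/(1−a).
S = 4·5.67×10⁻⁸·(119)⁴/1.00 = 45.48 W/m².
Flux falls as S = L/(4πd²), so d = √(L/(4πS)) = √(5.56×10²⁹/(4π·45.48)).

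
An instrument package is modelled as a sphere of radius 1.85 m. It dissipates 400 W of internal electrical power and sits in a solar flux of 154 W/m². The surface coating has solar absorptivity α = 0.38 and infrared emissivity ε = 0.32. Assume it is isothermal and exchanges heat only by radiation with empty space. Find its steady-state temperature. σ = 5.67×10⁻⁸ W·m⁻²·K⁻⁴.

T ≈ 191 K

At steady state, absorbed solar power + internal power = radiated power.
Absorbed: α·S·A_cross = 0.38·154·10.75 = 629.2 W (cross-section πr²).
Total input = 629.2 + 400 = 1029 W.
Radiated: εσ·A_surf·T⁴ with A_surf = 4πr² = 43.01 m².
T⁴ = 1029/(0.32·5.67×10⁻⁸·43.01) = 1.319×10⁹ K⁴.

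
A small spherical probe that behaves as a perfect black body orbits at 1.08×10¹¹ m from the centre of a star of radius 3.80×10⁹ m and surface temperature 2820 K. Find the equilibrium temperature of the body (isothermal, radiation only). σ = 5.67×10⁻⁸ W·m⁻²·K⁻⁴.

T ≈ 374 K

The star's surface emits σT_*⁴; at distance d the flux is S = σT_*⁴(R_*/d)².
S = 5.67×10⁻⁸·(2820)⁴·(3.80×10⁹/1.08×10¹¹)² = 4439 W/m².
For an isothermal sphere T⁴ = (1−a)S/(4σ) = 1.957×10¹⁰ K⁴.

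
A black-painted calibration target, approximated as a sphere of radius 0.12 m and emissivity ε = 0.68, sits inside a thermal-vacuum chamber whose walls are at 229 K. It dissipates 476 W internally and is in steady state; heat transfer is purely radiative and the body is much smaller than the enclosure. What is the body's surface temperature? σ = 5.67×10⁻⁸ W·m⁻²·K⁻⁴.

T ≈ 516 K

For a small grey body in a large enclosure, net radiated power = εσA(T⁴ − T_w⁴).
Steady state: P = εσA(T⁴ − T_w⁴) with A = 4πr² = 0.1810 m².
T⁴ = P/(εσA) + T_w⁴ = 476/(0.68·5.67×10⁻⁸·0.1810) + (229)⁴
    = 6.822×10¹⁰ + 2.750×10⁹ = 7.097×10¹⁰ K⁴.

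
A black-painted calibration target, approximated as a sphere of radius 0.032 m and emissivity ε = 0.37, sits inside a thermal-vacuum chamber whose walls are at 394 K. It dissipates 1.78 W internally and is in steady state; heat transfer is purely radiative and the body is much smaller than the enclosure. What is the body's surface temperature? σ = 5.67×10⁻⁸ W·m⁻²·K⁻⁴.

For a small grey body in a large enclosure, net radiated power = εσA(T⁴ − T_w⁴).
Steady state: P = εσA(T⁴ − T_w⁴) with A = 4πr² = 0.01287 m².
T⁴ = P/(εσA) + T_w⁴ = 1.78/(0.37·5.67×10⁻⁸·0.01287) + (394)⁴
    = 6.594×10⁹ + 2.410×10¹⁰ = 3.069×10¹⁰ K⁴.

T ≈ 419 K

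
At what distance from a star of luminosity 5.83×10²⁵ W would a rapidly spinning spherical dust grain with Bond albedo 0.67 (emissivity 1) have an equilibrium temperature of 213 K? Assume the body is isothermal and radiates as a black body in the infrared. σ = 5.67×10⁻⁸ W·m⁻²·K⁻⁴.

For an isothermal black-emitting sphere, (1−a)S·πr² = σ·4πr²·T⁴ ⇒ S = 4σT⁴/(1−a).
S = 4·5.67×10⁻⁸·(213)⁴/0.330 = 1415 W/m².
Flux falls as S = L/(4πd²), so d = √(L/(4πS)) = √(5.83×10²⁵/(4π·1415)).

d ≈ 5.73×10¹⁰ m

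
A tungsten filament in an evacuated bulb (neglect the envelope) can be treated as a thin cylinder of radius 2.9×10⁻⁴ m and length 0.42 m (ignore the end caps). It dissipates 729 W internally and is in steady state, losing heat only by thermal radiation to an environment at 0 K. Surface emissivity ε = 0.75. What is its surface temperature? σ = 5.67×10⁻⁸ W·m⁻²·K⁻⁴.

T ≈ 2180 K

Steady state: internal power = radiated power, P = εσA T⁴.
Radiating area A = 2πrL = 7.653×10⁻⁴ m².
T⁴ = P/(εσA) = 729/(0.75·5.67×10⁻⁸·7.653×10⁻⁴) = 2.240×10¹³ K⁴.
T = (2.240×10¹³)^(1/4).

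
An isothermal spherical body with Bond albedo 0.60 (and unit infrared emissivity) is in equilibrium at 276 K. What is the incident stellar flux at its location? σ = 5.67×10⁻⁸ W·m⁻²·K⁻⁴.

S ≈ 3290 W/m²

(1−a)S·πr² = σ·4πr²·T⁴ ⇒ S = 4σT⁴/(1−a).
S = 4·5.67×10⁻⁸·5.803×10⁹/0.400.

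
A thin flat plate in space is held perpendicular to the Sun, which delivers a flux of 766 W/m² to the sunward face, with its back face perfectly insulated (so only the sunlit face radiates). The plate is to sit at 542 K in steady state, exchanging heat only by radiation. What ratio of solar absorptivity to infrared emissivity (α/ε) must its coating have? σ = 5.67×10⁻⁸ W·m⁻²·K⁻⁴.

Balance: αS·A = εσ·1A·T⁴ ⇒ α/ε = σT⁴/S.
α/ε = 5.67×10⁻⁸·(542)⁴/766 = 5.67×10⁻⁸·8.630×10¹⁰/766.

α/ε ≈ 6.39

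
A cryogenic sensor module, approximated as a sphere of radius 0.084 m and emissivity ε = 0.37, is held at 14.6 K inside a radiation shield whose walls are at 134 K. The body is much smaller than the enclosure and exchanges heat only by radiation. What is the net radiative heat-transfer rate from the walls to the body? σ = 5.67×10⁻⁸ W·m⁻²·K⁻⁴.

P_net ≈ 0.600 W

For a small grey body in a large enclosure: P_net = εσA(T_body⁴ − T_wall⁴).
A = 4πr² = 0.08867 m²; T_body⁴ − T_wall⁴ = 45440 − 3.224×10⁸ = -3.224×10⁸ K⁴.
|P_net| = 0.37·5.67×10⁻⁸·0.08867·3.224×10⁸.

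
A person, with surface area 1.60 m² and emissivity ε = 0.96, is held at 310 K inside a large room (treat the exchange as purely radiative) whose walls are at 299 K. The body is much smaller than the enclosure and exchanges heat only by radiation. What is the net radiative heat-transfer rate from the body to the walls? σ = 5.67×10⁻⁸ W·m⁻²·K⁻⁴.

P_net ≈ 108 W

For a small grey body in a large enclosure: P_net = εσA(T_body⁴ − T_wall⁴).
A = 1.60 m²; T_body⁴ − T_wall⁴ = 9.235×10⁹ − 7.993×10⁹ = 1.243×10⁹ K⁴.
|P_net| = 0.96·5.67×10⁻⁸·1.600·1.243×10⁹.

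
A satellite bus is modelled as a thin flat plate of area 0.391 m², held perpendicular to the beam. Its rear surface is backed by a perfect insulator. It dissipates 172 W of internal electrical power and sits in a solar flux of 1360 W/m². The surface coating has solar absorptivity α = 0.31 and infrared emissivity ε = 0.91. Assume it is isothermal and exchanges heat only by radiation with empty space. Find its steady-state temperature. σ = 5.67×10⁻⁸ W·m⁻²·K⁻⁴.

T ≈ 359 K

At steady state, absorbed solar power + internal power = radiated power.
Absorbed: α·S·A_cross = 0.31·1360·0.3910 = 164.8 W (cross-section A).
Total input = 164.8 + 172 = 336.8 W.
Radiated: εσ·A_surf·T⁴ with A_surf = A = 0.3910 m².
T⁴ = 336.8/(0.91·5.67×10⁻⁸·0.3910) = 1.670×10¹⁰ K⁴.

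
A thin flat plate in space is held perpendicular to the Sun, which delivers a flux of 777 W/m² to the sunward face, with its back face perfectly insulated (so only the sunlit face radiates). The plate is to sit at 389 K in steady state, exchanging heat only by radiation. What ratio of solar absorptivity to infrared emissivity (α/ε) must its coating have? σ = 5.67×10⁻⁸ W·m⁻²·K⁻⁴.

Balance: αS·A = εσ·1A·T⁴ ⇒ α/ε = σT⁴/S.
α/ε = 5.67×10⁻⁸·(389)⁴/777 = 5.67×10⁻⁸·2.290×10¹⁰/777.

α/ε ≈ 1.67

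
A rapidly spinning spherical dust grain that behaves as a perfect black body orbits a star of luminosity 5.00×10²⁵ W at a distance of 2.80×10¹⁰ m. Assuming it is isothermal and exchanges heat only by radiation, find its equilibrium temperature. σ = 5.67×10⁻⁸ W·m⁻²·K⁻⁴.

First find the stellar flux at distance d: S = L/(4πd²) = 5.00×10²⁵/(4π·(2.80×10¹⁰)²) = 5075 W/m².
For an isothermal sphere, absorbed (1−a)S·πr² = emitted σ·4πr²·T⁴, so T⁴ = (1−a)S/(4σ).
T⁴ = 1.00·5075/(4·5.67×10⁻⁸) = 2.238×10¹⁰ K⁴.

T ≈ 387 K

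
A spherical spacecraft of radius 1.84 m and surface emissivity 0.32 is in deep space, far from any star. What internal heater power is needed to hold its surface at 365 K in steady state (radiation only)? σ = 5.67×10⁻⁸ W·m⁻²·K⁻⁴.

P = εσ·4πr²·T⁴.
4πr² = 42.54 m²; T⁴ = 1.775×10¹⁰ K⁴.
P = 0.32·5.67×10⁻⁸·42.54·1.775×10¹⁰.

P ≈ 13700 W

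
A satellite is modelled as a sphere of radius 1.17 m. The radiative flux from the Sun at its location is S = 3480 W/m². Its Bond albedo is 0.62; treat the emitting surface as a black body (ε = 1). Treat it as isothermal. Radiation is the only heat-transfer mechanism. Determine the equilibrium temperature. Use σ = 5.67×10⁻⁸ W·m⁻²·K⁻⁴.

At equilibrium, absorbed power = emitted power.
Absorbing cross-section = πr² = 4.301 m²; emitting surface = 4πr² = 17.20 m² (ratio 4).
(1−a)S·A_cross = εσ·A_surf·T⁴  ⇒  T⁴ = (1−a)S/(4σ).
T⁴ = 0.380·3480/(4·5.67×10⁻⁸) = 5.831×10⁹ K⁴.
T = (5.831×10⁹)^(1/4).

T ≈ 276 K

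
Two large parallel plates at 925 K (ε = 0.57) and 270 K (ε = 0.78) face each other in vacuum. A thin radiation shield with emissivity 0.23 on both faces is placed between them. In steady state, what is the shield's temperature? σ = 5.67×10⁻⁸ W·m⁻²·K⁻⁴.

T_s ≈ 770 K

In steady state the net flux on the hot side equals that on the cold side.
σ(T₁⁴−T_s⁴)/D₁ = σ(T_s⁴−T₂⁴)/D₂, with D₁ = 1/ε₁+1/ε_s−1 = 5.102, D₂ = 1/ε_s+1/ε₂−1 = 4.630.
Solve for T_s⁴: T_s⁴ = (D₂·T₁⁴ + D₁·T₂⁴)/(D₁+D₂) = 3.511×10¹¹ K⁴.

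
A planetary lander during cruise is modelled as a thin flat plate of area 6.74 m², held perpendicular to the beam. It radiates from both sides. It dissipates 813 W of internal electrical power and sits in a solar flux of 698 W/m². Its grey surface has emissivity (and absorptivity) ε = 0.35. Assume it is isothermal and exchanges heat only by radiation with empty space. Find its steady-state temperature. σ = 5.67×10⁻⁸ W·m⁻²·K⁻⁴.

At steady state, absorbed solar power + internal power = radiated power.
Absorbed: α·S·A_cross = 0.35·698·6.740 = 1647 W (cross-section A).
Total input = 1647 + 813 = 2460 W.
Radiated: εσ·A_surf·T⁴ with A_surf = 2A = 13.48 m².
T⁴ = 2460/(0.35·5.67×10⁻⁸·13.48) = 9.194×10⁹ K⁴.

T ≈ 310 K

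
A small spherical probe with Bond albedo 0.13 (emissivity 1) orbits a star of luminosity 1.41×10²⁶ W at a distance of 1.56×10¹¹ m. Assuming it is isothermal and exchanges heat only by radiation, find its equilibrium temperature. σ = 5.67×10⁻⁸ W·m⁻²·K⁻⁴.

First find the stellar flux at distance d: S = L/(4πd²) = 1.41×10²⁶/(4π·(1.56×10¹¹)²) = 461.1 W/m².
For an isothermal sphere, absorbed (1−a)S·πr² = emitted σ·4πr²·T⁴, so T⁴ = (1−a)S/(4σ).
T⁴ = 0.870·461.1/(4·5.67×10⁻⁸) = 1.769×10⁹ K⁴.

T ≈ 205 K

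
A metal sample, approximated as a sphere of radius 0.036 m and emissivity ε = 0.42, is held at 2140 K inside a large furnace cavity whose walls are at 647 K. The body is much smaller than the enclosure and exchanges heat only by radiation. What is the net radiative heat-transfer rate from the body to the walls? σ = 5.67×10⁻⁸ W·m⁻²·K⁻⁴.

P_net ≈ 8070 W

For a small grey body in a large enclosure: P_net = εσA(T_body⁴ − T_wall⁴).
A = 4πr² = 0.01629 m²; T_body⁴ − T_wall⁴ = 2.097×10¹³ − 1.752×10¹¹ = 2.080×10¹³ K⁴.
|P_net| = 0.42·5.67×10⁻⁸·0.01629·2.080×10¹³.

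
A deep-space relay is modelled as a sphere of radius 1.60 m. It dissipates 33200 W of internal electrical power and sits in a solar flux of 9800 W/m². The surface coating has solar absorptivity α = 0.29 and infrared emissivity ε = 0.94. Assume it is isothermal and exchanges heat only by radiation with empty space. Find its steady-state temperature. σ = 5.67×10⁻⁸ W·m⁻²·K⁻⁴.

T ≈ 425 K

At steady state, absorbed solar power + internal power = radiated power.
Absorbed: α·S·A_cross = 0.29·9800·8.042 = 22860 W (cross-section πr²).
Total input = 22860 + 33200 = 56060 W.
Radiated: εσ·A_surf·T⁴ with A_surf = 4πr² = 32.17 m².
T⁴ = 56060/(0.94·5.67×10⁻⁸·32.17) = 3.269×10¹⁰ K⁴.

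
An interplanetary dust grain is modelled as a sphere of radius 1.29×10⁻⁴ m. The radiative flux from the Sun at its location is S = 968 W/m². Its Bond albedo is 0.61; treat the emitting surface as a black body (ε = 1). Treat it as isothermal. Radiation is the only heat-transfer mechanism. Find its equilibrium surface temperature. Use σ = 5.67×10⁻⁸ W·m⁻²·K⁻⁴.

T ≈ 202 K

At equilibrium, absorbed power = emitted power.
Absorbing cross-section = πr² = 5.228×10⁻⁸ m²; emitting surface = 4πr² = 2.091×10⁻⁷ m² (ratio 4).
(1−a)S·A_cross = εσ·A_surf·T⁴  ⇒  T⁴ = (1−a)S/(4σ).
T⁴ = 0.390·968/(4·5.67×10⁻⁸) = 1.665×10⁹ K⁴.
T = (1.665×10⁹)^(1/4).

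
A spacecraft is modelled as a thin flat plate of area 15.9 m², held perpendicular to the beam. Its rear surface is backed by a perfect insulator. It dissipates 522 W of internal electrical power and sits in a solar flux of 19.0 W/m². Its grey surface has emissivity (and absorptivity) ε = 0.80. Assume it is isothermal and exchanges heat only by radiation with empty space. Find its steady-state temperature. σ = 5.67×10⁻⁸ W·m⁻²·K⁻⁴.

At steady state, absorbed solar power + internal power = radiated power.
Absorbed: α·S·A_cross = 0.80·19.0·15.90 = 241.7 W (cross-section A).
Total input = 241.7 + 522 = 763.7 W.
Radiated: εσ·A_surf·T⁴ with A_surf = A = 15.90 m².
T⁴ = 763.7/(0.80·5.67×10⁻⁸·15.90) = 1.059×10⁹ K⁴.

T ≈ 180 K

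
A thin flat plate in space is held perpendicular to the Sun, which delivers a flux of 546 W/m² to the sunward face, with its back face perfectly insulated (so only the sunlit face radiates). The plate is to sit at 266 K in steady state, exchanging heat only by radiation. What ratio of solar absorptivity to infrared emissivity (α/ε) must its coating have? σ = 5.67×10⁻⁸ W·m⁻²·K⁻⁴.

α/ε ≈ 0.520

Balance: αS·A = εσ·1A·T⁴ ⇒ α/ε = σT⁴/S.
α/ε = 5.67×10⁻⁸·(266)⁴/546 = 5.67×10⁻⁸·5.006×10⁹/546.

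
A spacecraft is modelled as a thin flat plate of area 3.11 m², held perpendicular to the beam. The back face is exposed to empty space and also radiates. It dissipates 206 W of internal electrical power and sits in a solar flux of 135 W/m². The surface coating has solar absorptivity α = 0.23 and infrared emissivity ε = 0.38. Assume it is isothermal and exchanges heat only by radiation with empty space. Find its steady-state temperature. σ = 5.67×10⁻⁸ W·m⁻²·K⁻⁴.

T ≈ 218 K

At steady state, absorbed solar power + internal power = radiated power.
Absorbed: α·S·A_cross = 0.23·135·3.110 = 96.57 W (cross-section A).
Total input = 96.57 + 206 = 302.6 W.
Radiated: εσ·A_surf·T⁴ with A_surf = 2A = 6.220 m².
T⁴ = 302.6/(0.38·5.67×10⁻⁸·6.220) = 2.258×10⁹ K⁴.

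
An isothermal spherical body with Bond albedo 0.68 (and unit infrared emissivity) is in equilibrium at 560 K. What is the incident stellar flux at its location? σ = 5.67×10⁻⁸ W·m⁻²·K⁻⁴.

S ≈ 69700 W/m²

(1−a)S·πr² = σ·4πr²·T⁴ ⇒ S = 4σT⁴/(1−a).
S = 4·5.67×10⁻⁸·9.834×10¹⁰/0.320.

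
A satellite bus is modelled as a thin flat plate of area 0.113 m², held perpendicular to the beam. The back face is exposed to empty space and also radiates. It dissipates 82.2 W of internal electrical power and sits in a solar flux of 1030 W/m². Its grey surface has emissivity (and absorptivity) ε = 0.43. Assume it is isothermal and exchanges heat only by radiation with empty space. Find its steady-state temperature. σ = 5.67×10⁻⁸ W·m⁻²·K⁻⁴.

At steady state, absorbed solar power + internal power = radiated power.
Absorbed: α·S·A_cross = 0.43·1030·0.1130 = 50.05 W (cross-section A).
Total input = 50.05 + 82.2 = 132.2 W.
Radiated: εσ·A_surf·T⁴ with A_surf = 2A = 0.2260 m².
T⁴ = 132.2/(0.43·5.67×10⁻⁸·0.2260) = 2.400×10¹⁰ K⁴.

T ≈ 394 K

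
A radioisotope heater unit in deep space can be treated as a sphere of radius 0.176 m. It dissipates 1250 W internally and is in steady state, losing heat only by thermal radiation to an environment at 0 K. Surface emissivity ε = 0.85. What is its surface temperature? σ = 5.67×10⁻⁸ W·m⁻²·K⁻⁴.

T ≈ 508 K

Steady state: internal power = radiated power, P = εσA T⁴.
Radiating area A = 4πr² = 0.3893 m².
T⁴ = P/(εσA) = 1250/(0.85·5.67×10⁻⁸·0.3893) = 6.663×10¹⁰ K⁴.
T = (6.663×10¹⁰)^(1/4).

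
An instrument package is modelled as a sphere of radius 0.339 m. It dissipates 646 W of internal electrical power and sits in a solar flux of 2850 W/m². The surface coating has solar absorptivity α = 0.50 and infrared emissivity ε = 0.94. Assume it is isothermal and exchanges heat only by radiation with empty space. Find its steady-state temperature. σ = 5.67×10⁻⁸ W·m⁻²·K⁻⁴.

T ≈ 350 K

At steady state, absorbed solar power + internal power = radiated power.
Absorbed: α·S·A_cross = 0.50·2850·0.3610 = 514.5 W (cross-section πr²).
Total input = 514.5 + 646 = 1160 W.
Radiated: εσ·A_surf·T⁴ with A_surf = 4πr² = 1.444 m².
T⁴ = 1160/(0.94·5.67×10⁻⁸·1.444) = 1.508×10¹⁰ K⁴.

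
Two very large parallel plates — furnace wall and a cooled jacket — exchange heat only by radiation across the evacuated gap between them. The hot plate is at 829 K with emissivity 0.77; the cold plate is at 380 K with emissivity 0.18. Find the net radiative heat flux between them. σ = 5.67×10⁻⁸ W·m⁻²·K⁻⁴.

For two infinite grey parallel plates, q = σ(T₁⁴ − T₂⁴)/(1/ε₁ + 1/ε₂ − 1).
T₁⁴ − T₂⁴ = 4.723×10¹¹ − 2.085×10¹⁰ = 4.514×10¹¹ K⁴.
1/ε₁ + 1/ε₂ − 1 = 1.299 + 5.556 − 1 = 5.854.
q = 5.67×10⁻⁸ × 4.514×10¹¹ / 5.854.

q ≈ 4370 W/m²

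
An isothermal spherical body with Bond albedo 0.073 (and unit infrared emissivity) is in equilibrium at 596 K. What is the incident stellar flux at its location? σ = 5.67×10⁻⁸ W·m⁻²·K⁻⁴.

S ≈ 30900 W/m²

(1−a)S·πr² = σ·4πr²·T⁴ ⇒ S = 4σT⁴/(1−a).
S = 4·5.67×10⁻⁸·1.262×10¹¹/0.927.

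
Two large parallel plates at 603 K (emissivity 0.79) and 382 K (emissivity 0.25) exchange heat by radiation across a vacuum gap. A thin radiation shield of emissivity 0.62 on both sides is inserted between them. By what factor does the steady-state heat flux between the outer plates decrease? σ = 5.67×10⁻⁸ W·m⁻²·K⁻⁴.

Without shield: q₀ = σΔ(T⁴)/(1/ε₁+1/ε₂−1) with denominator 4.266.
With shield the two gaps are in series; the resistances add: (1/ε₁+1/ε_s−1)+(1/ε_s+1/ε₂−1) = 1.879+4.613 = 6.492.
Heat-flux ratio q₀/q = 6.492/4.266.

factor ≈ 1.52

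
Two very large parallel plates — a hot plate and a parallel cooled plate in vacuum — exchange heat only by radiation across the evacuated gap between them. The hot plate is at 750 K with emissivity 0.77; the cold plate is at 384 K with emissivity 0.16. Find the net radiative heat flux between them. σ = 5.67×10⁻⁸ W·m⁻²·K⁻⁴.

q ≈ 2550 W/m²

For two infinite grey parallel plates, q = σ(T₁⁴ − T₂⁴)/(1/ε₁ + 1/ε₂ − 1).
T₁⁴ − T₂⁴ = 3.164×10¹¹ − 2.174×10¹⁰ = 2.947×10¹¹ K⁴.
1/ε₁ + 1/ε₂ − 1 = 1.299 + 6.250 − 1 = 6.549.
q = 5.67×10⁻⁸ × 2.947×10¹¹ / 6.549.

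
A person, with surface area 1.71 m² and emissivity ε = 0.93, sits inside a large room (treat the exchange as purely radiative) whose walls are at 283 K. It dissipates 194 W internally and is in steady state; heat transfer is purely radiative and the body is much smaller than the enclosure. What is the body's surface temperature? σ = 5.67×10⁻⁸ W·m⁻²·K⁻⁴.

For a small grey body in a large enclosure, net radiated power = εσA(T⁴ − T_w⁴).
Steady state: P = εσA(T⁴ − T_w⁴) with A = 1.71 m².
T⁴ = P/(εσA) + T_w⁴ = 194/(0.93·5.67×10⁻⁸·1.710) + (283)⁴
    = 2.151×10⁹ + 6.414×10⁹ = 8.566×10⁹ K⁴.

T ≈ 304 K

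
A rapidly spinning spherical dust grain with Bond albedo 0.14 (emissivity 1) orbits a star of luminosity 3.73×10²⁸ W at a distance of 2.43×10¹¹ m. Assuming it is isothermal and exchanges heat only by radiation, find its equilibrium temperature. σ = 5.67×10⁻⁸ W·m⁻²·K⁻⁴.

T ≈ 661 K

First find the stellar flux at distance d: S = L/(4πd²) = 3.73×10²⁸/(4π·(2.43×10¹¹)²) = 50270 W/m².
For an isothermal sphere, absorbed (1−a)S·πr² = emitted σ·4πr²·T⁴, so T⁴ = (1−a)S/(4σ).
T⁴ = 0.860·50270/(4·5.67×10⁻⁸) = 1.906×10¹¹ K⁴.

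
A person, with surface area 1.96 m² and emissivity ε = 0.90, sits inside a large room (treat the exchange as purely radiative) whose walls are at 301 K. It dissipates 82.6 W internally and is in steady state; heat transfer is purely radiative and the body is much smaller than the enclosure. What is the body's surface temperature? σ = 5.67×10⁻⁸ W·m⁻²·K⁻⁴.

T ≈ 308 K

For a small grey body in a large enclosure, net radiated power = εσA(T⁴ − T_w⁴).
Steady state: P = εσA(T⁴ − T_w⁴) with A = 1.96 m².
T⁴ = P/(εσA) + T_w⁴ = 82.6/(0.90·5.67×10⁻⁸·1.960) + (301)⁴
    = 8.258×10⁸ + 8.209×10⁹ = 9.034×10⁹ K⁴.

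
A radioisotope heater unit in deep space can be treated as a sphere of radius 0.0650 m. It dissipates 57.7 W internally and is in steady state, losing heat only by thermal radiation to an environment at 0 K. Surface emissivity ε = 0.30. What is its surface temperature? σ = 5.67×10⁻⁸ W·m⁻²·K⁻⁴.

Steady state: internal power = radiated power, P = εσA T⁴.
Radiating area A = 4πr² = 0.05309 m².
T⁴ = P/(εσA) = 57.7/(0.30·5.67×10⁻⁸·0.05309) = 6.389×10¹⁰ K⁴.
T = (6.389×10¹⁰)^(1/4).

T ≈ 503 K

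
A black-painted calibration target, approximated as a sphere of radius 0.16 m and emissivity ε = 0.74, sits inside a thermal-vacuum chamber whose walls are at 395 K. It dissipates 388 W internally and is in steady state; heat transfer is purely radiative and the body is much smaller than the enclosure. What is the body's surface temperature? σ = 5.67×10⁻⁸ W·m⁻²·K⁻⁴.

For a small grey body in a large enclosure, net radiated power = εσA(T⁴ − T_w⁴).
Steady state: P = εσA(T⁴ − T_w⁴) with A = 4πr² = 0.3217 m².
T⁴ = P/(εσA) + T_w⁴ = 388/(0.74·5.67×10⁻⁸·0.3217) + (395)⁴
    = 2.875×10¹⁰ + 2.434×10¹⁰ = 5.309×10¹⁰ K⁴.

T ≈ 480 K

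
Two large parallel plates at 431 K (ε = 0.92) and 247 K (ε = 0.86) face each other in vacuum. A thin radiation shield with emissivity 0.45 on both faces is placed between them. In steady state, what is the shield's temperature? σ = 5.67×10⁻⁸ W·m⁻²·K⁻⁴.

In steady state the net flux on the hot side equals that on the cold side.
σ(T₁⁴−T_s⁴)/D₁ = σ(T_s⁴−T₂⁴)/D₂, with D₁ = 1/ε₁+1/ε_s−1 = 2.309, D₂ = 1/ε_s+1/ε₂−1 = 2.385.
Solve for T_s⁴: T_s⁴ = (D₂·T₁⁴ + D₁·T₂⁴)/(D₁+D₂) = 1.936×10¹⁰ K⁴.

T_s ≈ 373 K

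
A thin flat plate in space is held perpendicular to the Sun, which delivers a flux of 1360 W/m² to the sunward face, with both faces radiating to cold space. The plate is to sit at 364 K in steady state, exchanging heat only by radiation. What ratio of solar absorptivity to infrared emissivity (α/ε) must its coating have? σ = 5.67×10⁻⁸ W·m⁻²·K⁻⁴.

α/ε ≈ 1.46

Balance: αS·A = εσ·2A·T⁴ ⇒ α/ε = 2σT⁴/S.
α/ε = 2·5.67×10⁻⁸·(364)⁴/1360 = 2·5.67×10⁻⁸·1.756×10¹⁰/1360.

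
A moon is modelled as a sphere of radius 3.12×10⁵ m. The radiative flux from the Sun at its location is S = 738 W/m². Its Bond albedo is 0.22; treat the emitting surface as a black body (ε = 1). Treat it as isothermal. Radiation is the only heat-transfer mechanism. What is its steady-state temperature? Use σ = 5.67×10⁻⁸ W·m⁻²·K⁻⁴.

At equilibrium, absorbed power = emitted power.
Absorbing cross-section = πr² = 3.058×10¹¹ m²; emitting surface = 4πr² = 1.223×10¹² m² (ratio 4).
(1−a)S·A_cross = εσ·A_surf·T⁴  ⇒  T⁴ = (1−a)S/(4σ).
T⁴ = 0.780·738/(4·5.67×10⁻⁸) = 2.538×10⁹ K⁴.
T = (2.538×10⁹)^(1/4).

T ≈ 224 K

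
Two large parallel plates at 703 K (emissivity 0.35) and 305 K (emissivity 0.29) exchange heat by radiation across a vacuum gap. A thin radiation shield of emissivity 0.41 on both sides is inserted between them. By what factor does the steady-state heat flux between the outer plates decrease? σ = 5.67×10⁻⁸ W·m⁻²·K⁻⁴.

Without shield: q₀ = σΔ(T⁴)/(1/ε₁+1/ε₂−1) with denominator 5.305.
With shield the two gaps are in series; the resistances add: (1/ε₁+1/ε_s−1)+(1/ε_s+1/ε₂−1) = 4.296+4.887 = 9.183.
Heat-flux ratio q₀/q = 9.183/5.305.

factor ≈ 1.73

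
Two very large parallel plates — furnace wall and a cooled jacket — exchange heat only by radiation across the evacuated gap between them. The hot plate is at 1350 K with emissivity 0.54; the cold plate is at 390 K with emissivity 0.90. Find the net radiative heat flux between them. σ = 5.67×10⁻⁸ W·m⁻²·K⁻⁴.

For two infinite grey parallel plates, q = σ(T₁⁴ − T₂⁴)/(1/ε₁ + 1/ε₂ − 1).
T₁⁴ − T₂⁴ = 3.322×10¹² − 2.313×10¹⁰ = 3.298×10¹² K⁴.
1/ε₁ + 1/ε₂ − 1 = 1.852 + 1.111 − 1 = 1.963.
q = 5.67×10⁻⁸ × 3.298×10¹² / 1.963.

q ≈ 95300 W/m²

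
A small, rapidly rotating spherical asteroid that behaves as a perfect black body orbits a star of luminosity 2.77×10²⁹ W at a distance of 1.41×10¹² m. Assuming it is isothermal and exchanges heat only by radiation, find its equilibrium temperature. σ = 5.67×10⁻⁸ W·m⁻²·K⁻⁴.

First find the stellar flux at distance d: S = L/(4πd²) = 2.77×10²⁹/(4π·(1.41×10¹²)²) = 11090 W/m².
For an isothermal sphere, absorbed (1−a)S·πr² = emitted σ·4πr²·T⁴, so T⁴ = (1−a)S/(4σ).
T⁴ = 1.00·11090/(4·5.67×10⁻⁸) = 4.889×10¹⁰ K⁴.

T ≈ 470 K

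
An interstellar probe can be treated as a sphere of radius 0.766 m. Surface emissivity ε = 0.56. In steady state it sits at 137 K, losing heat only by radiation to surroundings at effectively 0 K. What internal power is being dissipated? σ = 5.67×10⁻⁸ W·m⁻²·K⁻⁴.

P ≈ 82.5 W

Steady state: P = εσA T⁴.
A = 4πr² = 7.373 m²; T⁴ = (137)⁴ = 3.523×10⁸ K⁴.
P = 0.56 × 5.67×10⁻⁸ × 7.373 × 3.523×10⁸.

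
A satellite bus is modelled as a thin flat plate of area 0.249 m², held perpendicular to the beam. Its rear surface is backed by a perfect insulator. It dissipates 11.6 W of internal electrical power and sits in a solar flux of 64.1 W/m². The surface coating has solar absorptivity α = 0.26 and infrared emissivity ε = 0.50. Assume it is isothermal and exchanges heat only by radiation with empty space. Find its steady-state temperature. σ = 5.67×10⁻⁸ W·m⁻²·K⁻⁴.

T ≈ 217 K

At steady state, absorbed solar power + internal power = radiated power.
Absorbed: α·S·A_cross = 0.26·64.1·0.2490 = 4.150 W (cross-section A).
Total input = 4.150 + 11.6 = 15.75 W.
Radiated: εσ·A_surf·T⁴ with A_surf = A = 0.2490 m².
T⁴ = 15.75/(0.50·5.67×10⁻⁸·0.2490) = 2.231×10⁹ K⁴.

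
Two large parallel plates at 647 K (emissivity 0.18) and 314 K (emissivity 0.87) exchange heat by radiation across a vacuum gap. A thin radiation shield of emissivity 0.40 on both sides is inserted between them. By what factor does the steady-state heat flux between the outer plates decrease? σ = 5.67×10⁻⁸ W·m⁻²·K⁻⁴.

factor ≈ 1.70

Without shield: q₀ = σΔ(T⁴)/(1/ε₁+1/ε₂−1) with denominator 5.705.
With shield the two gaps are in series; the resistances add: (1/ε₁+1/ε_s−1)+(1/ε_s+1/ε₂−1) = 7.056+2.649 = 9.705.
Heat-flux ratio q₀/q = 9.705/5.705.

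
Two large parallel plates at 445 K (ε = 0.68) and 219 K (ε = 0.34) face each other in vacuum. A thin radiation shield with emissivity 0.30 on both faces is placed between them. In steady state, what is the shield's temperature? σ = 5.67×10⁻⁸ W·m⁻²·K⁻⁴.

In steady state the net flux on the hot side equals that on the cold side.
σ(T₁⁴−T_s⁴)/D₁ = σ(T_s⁴−T₂⁴)/D₂, with D₁ = 1/ε₁+1/ε_s−1 = 3.804, D₂ = 1/ε_s+1/ε₂−1 = 5.275.
Solve for T_s⁴: T_s⁴ = (D₂·T₁⁴ + D₁·T₂⁴)/(D₁+D₂) = 2.375×10¹⁰ K⁴.

T_s ≈ 393 K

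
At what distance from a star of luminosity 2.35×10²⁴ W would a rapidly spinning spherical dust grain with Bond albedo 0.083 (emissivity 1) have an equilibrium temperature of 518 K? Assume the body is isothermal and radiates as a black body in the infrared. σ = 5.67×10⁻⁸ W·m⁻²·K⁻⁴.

d ≈ 3.24×10⁹ m

For an isothermal black-emitting sphere, (1−a)S·πr² = σ·4πr²·T⁴ ⇒ S = 4σT⁴/(1−a).
S = 4·5.67×10⁻⁸·(518)⁴/0.917 = 17810 W/m².
Flux falls as S = L/(4πd²), so d = √(L/(4πS)) = √(2.35×10²⁴/(4π·17810)).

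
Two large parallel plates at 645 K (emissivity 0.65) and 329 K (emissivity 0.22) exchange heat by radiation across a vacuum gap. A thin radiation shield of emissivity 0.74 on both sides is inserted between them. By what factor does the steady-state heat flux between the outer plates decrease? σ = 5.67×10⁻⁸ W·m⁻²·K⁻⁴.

Without shield: q₀ = σΔ(T⁴)/(1/ε₁+1/ε₂−1) with denominator 5.084.
With shield the two gaps are in series; the resistances add: (1/ε₁+1/ε_s−1)+(1/ε_s+1/ε₂−1) = 1.890+4.897 = 6.787.
Heat-flux ratio q₀/q = 6.787/5.084.

factor ≈ 1.33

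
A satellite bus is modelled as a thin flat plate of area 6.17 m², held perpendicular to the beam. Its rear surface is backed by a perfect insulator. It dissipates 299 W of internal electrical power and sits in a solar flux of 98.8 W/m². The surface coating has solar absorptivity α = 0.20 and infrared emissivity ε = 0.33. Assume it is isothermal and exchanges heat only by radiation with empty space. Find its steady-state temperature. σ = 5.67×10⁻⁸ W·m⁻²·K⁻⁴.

At steady state, absorbed solar power + internal power = radiated power.
Absorbed: α·S·A_cross = 0.20·98.8·6.170 = 121.9 W (cross-section A).
Total input = 121.9 + 299 = 420.9 W.
Radiated: εσ·A_surf·T⁴ with A_surf = A = 6.170 m².
T⁴ = 420.9/(0.33·5.67×10⁻⁸·6.170) = 3.646×10⁹ K⁴.

T ≈ 246 K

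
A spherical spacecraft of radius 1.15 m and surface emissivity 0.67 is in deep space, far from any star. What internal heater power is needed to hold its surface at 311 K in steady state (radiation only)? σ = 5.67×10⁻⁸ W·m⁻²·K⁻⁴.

P = εσ·4πr²·T⁴.
4πr² = 16.62 m²; T⁴ = 9.355×10⁹ K⁴.
P = 0.67·5.67×10⁻⁸·16.62·9.355×10⁹.

P ≈ 5910 W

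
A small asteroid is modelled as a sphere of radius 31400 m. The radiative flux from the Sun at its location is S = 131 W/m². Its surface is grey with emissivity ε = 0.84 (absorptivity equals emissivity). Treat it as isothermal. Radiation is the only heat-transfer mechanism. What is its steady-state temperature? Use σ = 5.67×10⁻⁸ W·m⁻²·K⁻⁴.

T ≈ 155 K

At equilibrium, absorbed power = emitted power.
Absorbing cross-section = πr² = 3.097×10⁹ m²; emitting surface = 4πr² = 1.239×10¹⁰ m² (ratio 4).
εS·A_cross = εσ·A_surf·T⁴  ⇒  T⁴ = S/(4σ)   (ε cancels).
T⁴ = 131/(4·5.67×10⁻⁸) = 5.776×10⁸ K⁴.
T = (5.776×10⁸)^(1/4).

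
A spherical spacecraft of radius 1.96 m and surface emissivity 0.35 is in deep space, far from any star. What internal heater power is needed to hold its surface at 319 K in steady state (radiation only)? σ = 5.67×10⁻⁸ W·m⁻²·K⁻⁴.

P ≈ 9920 W

P = εσ·4πr²·T⁴.
4πr² = 48.27 m²; T⁴ = 1.036×10¹⁰ K⁴.
P = 0.35·5.67×10⁻⁸·48.27·1.036×10¹⁰.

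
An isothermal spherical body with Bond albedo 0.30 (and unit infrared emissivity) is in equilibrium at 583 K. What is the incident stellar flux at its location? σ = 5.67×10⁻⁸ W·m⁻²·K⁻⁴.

(1−a)S·πr² = σ·4πr²·T⁴ ⇒ S = 4σT⁴/(1−a).
S = 4·5.67×10⁻⁸·1.155×10¹¹/0.700.

S ≈ 37400 W/m²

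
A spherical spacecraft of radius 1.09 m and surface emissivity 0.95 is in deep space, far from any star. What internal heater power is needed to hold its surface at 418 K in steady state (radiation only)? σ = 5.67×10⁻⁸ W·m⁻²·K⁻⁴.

P ≈ 24600 W

P = εσ·4πr²·T⁴.
4πr² = 14.93 m²; T⁴ = 3.053×10¹⁰ K⁴.
P = 0.95·5.67×10⁻⁸·14.93·3.053×10¹⁰.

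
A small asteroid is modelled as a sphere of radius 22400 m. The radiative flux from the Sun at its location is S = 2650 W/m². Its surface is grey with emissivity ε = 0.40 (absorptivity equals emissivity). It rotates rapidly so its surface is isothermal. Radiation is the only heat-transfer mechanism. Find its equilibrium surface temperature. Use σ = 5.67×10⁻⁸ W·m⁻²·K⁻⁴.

T ≈ 329 K

At equilibrium, absorbed power = emitted power.
Absorbing cross-section = πr² = 1.576×10⁹ m²; emitting surface = 4πr² = 6.305×10⁹ m² (ratio 4).
εS·A_cross = εσ·A_surf·T⁴  ⇒  T⁴ = S/(4σ)   (ε cancels).
T⁴ = 2650/(4·5.67×10⁻⁸) = 1.168×10¹⁰ K⁴.
T = (1.168×10¹⁰)^(1/4).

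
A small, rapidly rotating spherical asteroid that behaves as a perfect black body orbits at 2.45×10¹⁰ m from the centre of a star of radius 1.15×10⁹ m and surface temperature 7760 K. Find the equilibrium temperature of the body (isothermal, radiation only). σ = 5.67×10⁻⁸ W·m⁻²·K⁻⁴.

T ≈ 1190 K

The star's surface emits σT_*⁴; at distance d the flux is S = σT_*⁴(R_*/d)².
S = 5.67×10⁻⁸·(7760)⁴·(1.15×10⁹/2.45×10¹⁰)² = 4.530×10⁵ W/m².
For an isothermal sphere T⁴ = (1−a)S/(4σ) = 1.997×10¹² K⁴.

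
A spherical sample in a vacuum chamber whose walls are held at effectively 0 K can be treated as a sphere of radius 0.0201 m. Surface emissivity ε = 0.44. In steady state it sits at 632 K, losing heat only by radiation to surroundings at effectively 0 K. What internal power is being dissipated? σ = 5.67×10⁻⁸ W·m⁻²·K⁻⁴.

Steady state: P = εσA T⁴.
A = 4πr² = 0.005077 m²; T⁴ = (632)⁴ = 1.595×10¹¹ K⁴.
P = 0.44 × 5.67×10⁻⁸ × 0.005077 × 1.595×10¹¹.

P ≈ 20.2 W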